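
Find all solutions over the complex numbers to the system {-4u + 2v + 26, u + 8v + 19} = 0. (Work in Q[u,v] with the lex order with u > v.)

{(5, -3)}

Compute a lex Gröbner basis by Buchberger's algorithm.
f_1 = -4u + 2v + 26, LT = u.
f_2 = u + 8v + 19, LT = u.

S(f_1,f_2): lcm = u. S = -17/2v - 51/2.
  reduce S modulo (f_1, f_2):
  remainder -17/2v - 51/2 ≠ 0; add h_3 = -17/2v - 51/2 to the basis.

The other S-polynomials (S(f_1,h_3), S(f_2,h_3)) all reduce to 0 modulo the current basis, so we have a Gröbner basis.
Inter-reduce: drop elements whose leading term is divisible by another's, tail-reduce, and make monic.
Reduced Gröbner basis: {u - 5, v + 3}.

From the last basis element, v + 3 = 0, so v takes values in {-3}. Each choice, substituted upward through the basis, yields the corresponding point(s) of the solution set.
  v = -3: the earlier basis element becomes u - 5 = 0, giving u = 5 — point (5, -3).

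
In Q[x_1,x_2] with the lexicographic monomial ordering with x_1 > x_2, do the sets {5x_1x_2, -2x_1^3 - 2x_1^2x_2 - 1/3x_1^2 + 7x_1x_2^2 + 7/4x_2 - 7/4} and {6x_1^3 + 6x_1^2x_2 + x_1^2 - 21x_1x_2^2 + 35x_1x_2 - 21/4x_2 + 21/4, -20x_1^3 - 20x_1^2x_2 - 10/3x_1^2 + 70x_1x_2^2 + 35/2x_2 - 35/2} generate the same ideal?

Yes, the ideals are equal.

For a fixed monomial order, each ideal has a unique reduced Gröbner basis; comparing bases decides equality.
Buchberger on the first generating set:
f_1 = 5x_1x_2, LT = x_1x_2.
f_2 = -2x_1^3 - 2x_1^2x_2 - 1/3x_1^2 + 7x_1x_2^2 + 7/4x_2 - 7/4, LT = x_1^3.

S(f_1,f_2): lcm = x_1^3x_2. S = -x_1^2x_2^2 - 1/6x_1^2x_2 + 7/2x_1x_2^3 + 7/8x_2^2 - 7/8x_2.
  leading term x_1^2x_2^2: subtract (-1/5x_1x_2)·f_1 from -x_1^2x_2^2 - 1/6x_1^2x_2 + 7/2x_1x_2^3 + 7/8x_2^2 - 7/8x_2 → -1/6x_1^2x_2 + 7/2x_1x_2^3 + 7/8x_2^2 - 7/8x_2
  leading term x_1^2x_2: subtract (-1/30x_1)·f_1 from -1/6x_1^2x_2 + 7/2x_1x_2^3 + 7/8x_2^2 - 7/8x_2 → 7/2x_1x_2^3 + 7/8x_2^2 - 7/8x_2
  leading term x_1x_2^3: subtract (7/10x_2^2)·f_1 from 7/2x_1x_2^3 + 7/8x_2^2 - 7/8x_2 → 7/8x_2^2 - 7/8x_2
  leading term x_2^2: no divisor's leading term divides it; move 7/8x_2^2 to the remainder.
  leading term x_2: no divisor's leading term divides it; move -7/8x_2 to the remainder.
  remainder 7/8x_2^2 - 7/8x_2 ≠ 0; add g_3 = 7/8x_2^2 - 7/8x_2 to the basis.

The other S-polynomials (S(f_1,g_3), S(f_2,g_3)) all reduce to 0 modulo the current basis, so we have a Gröbner basis.
Inter-reduce: drop elements whose leading term is divisible by another's, tail-reduce, and make monic.
Reduced Gröbner basis: {x_1^3 + 1/6x_1^2 - 7/8x_2 + 7/8, x_1x_2, x_2^2 - x_2}.

Buchberger on the second generating set:
h_1 = 6x_1^3 + 6x_1^2x_2 + x_1^2 - 21x_1x_2^2 + 35x_1x_2 - 21/4x_2 + 21/4, LT = x_1^3.
h_2 = -20x_1^3 - 20x_1^2x_2 - 10/3x_1^2 + 70x_1x_2^2 + 35/2x_2 - 35/2, LT = x_1^3.

S(h_1,h_2): lcm = x_1^3. S = 35/6x_1x_2.
  leading term x_1x_2: no divisor's leading term divides it; move 35/6x_1x_2 to the remainder.
  remainder 35/6x_1x_2 ≠ 0; add k_3 = 35/6x_1x_2 to the basis.

S(h_1,k_3): lcm = x_1^3x_2. S = x_1^2x_2^2 + 1/6x_1^2x_2 - 7/2x_1x_2^3 + 35/6x_1x_2^2 - 7/8x_2^2 + 7/8x_2.
  leading term x_1^2x_2^2: subtract (6/35x_1x_2)·k_3 from x_1^2x_2^2 + 1/6x_1^2x_2 - 7/2x_1x_2^3 + 35/6x_1x_2^2 - 7/8x_2^2 + 7/8x_2 → 1/6x_1^2x_2 - 7/2x_1x_2^3 + 35/6x_1x_2^2 - 7/8x_2^2 + 7/8x_2
  leading term x_1^2x_2: subtract (1/35x_1)·k_3 from 1/6x_1^2x_2 - 7/2x_1x_2^3 + 35/6x_1x_2^2 - 7/8x_2^2 + 7/8x_2 → -7/2x_1x_2^3 + 35/6x_1x_2^2 - 7/8x_2^2 + 7/8x_2
  leading term x_1x_2^3: subtract (-3/5x_2^2)·k_3 from -7/2x_1x_2^3 + 35/6x_1x_2^2 - 7/8x_2^2 + 7/8x_2 → 35/6x_1x_2^2 - 7/8x_2^2 + 7/8x_2
  leading term x_1x_2^2: subtract (x_2)·k_3 from 35/6x_1x_2^2 - 7/8x_2^2 + 7/8x_2 → -7/8x_2^2 + 7/8x_2
  leading term x_2^2: no divisor's leading term divides it; move -7/8x_2^2 to the remainder.
  leading term x_2: no divisor's leading term divides it; move 7/8x_2 to the remainder.
  remainder -7/8x_2^2 + 7/8x_2 ≠ 0; add k_4 = -7/8x_2^2 + 7/8x_2 to the basis.

The other S-polynomials (S(h_2,k_3), S(h_1,k_4), S(h_2,k_4), S(k_3,k_4)) all reduce to 0 modulo the current basis, so we have a Gröbner basis.
Inter-reduce: drop elements whose leading term is divisible by another's, tail-reduce, and make monic.
Reduced Gröbner basis: {x_1^3 + 1/6x_1^2 - 7/8x_2 + 7/8, x_1x_2, x_2^2 - x_2}.

These coincide, so the ideals are equal.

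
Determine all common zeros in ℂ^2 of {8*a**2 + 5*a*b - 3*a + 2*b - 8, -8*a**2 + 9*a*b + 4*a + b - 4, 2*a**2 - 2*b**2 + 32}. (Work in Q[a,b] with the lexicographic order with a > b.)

Compute a lex Gröbner basis by Buchberger's algorithm.
f_1 = 8*a**2 + 5*a*b - 3*a + 2*b - 8, LT = a**2.
f_2 = -8*a**2 + 9*a*b + 4*a + b - 4, LT = a**2.
f_3 = 2*a**2 - 2*b**2 + 32, LT = a**2.

S(f_1,f_2): lcm = a**2. S = 7/4*a*b + 1/8*a + 3/8*b - 3/2.
  leading term a*b: no divisor's leading term divides it; move 7/4*a*b to the remainder.
  leading term a: no divisor's leading term divides it; move 1/8*a to the remainder.
  leading term b: no divisor's leading term divides it; move 3/8*b to the remainder.
  leading term 1: no divisor's leading term divides it; move -3/2 to the remainder.
  remainder 7/4*a*b + 1/8*a + 3/8*b - 3/2 ≠ 0; add h_4 = 7/4*a*b + 1/8*a + 3/8*b - 3/2 to the basis.

S(f_1,f_3): lcm = a**2. S = 5/8*a*b - 3/8*a + b**2 + 1/4*b - 17.
  leading term a*b: subtract (5/14)·h_4 from 5/8*a*b - 3/8*a + b**2 + 1/4*b - 17 → -47/112*a + b**2 + 13/112*b - 461/28
  leading term a: no divisor's leading term divides it; move -47/112*a to the remainder.
  leading term b**2: no divisor's leading term divides it; move b**2 to the remainder.
  leading term b: no divisor's leading term divides it; move 13/112*b to the remainder.
  leading term 1: no divisor's leading term divides it; move -461/28 to the remainder.
  remainder -47/112*a + b**2 + 13/112*b - 461/28 ≠ 0; add h_5 = -47/112*a + b**2 + 13/112*b - 461/28 to the basis.

S(f_1,h_4): lcm = a**2*b. S = -1/14*a**2 + 5/8*a*b**2 - 33/56*a*b + 6/7*a + 1/4*b**2 - b.
  leading term a**2: subtract (-1/112)·f_1 from -1/14*a**2 + 5/8*a*b**2 - 33/56*a*b + 6/7*a + 1/4*b**2 - b → 5/8*a*b**2 - 61/112*a*b + 93/112*a + 1/4*b**2 - 55/56*b - 1/14
  leading term a*b**2: subtract (5/14*b)·h_4 from 5/8*a*b**2 - 61/112*a*b + 93/112*a + 1/4*b**2 - 55/56*b - 1/14 → -33/56*a*b + 93/112*a + 13/112*b**2 - 25/56*b - 1/14
  leading term a*b: subtract (-33/98)·h_4 from -33/56*a*b + 93/112*a + 13/112*b**2 - 25/56*b - 1/14 → 171/196*a + 13/112*b**2 - 251/784*b - 113/196
  leading term a: subtract (-684/329)·h_5 from 171/196*a + 13/112*b**2 - 251/784*b - 113/196 → 11555/5264*b**2 - 415/5264*b - 45805/1316
  leading term b**2: no divisor's leading term divides it; move 11555/5264*b**2 to the remainder.
  leading term b: no divisor's leading term divides it; move -415/5264*b to the remainder.
  leading term 1: no divisor's leading term divides it; move -45805/1316 to the remainder.
  remainder 11555/5264*b**2 - 415/5264*b - 45805/1316 ≠ 0; add h_6 = 11555/5264*b**2 - 415/5264*b - 45805/1316 to the basis.

S(f_3,h_4): lcm = a**2*b. S = -1/14*a**2 - 3/14*a*b + 6/7*a - b**3 + 16*b.
  leading term a**2: subtract (-1/112)·f_1 from -1/14*a**2 - 3/14*a*b + 6/7*a - b**3 + 16*b → -19/112*a*b + 93/112*a - b**3 + 897/56*b - 1/14
  leading term a*b: subtract (-19/196)·h_4 from -19/112*a*b + 93/112*a - b**3 + 897/56*b - 1/14 → 1321/1568*a - b**3 + 25173/1568*b - 85/392
  leading term a: subtract (-1321/658)·h_5 from 1321/1568*a - b**3 + 25173/1568*b - 85/392 → -b**3 + 1321/658*b**2 + 1531/94*b - 10946/329
  leading term b**3: subtract (-5264/11555*b)·h_6 from -b**3 + 1321/658*b**2 + 1531/94*b - 10946/329 → 2998217/1520638*b**2 + 93605/217234*b - 10946/329
  leading term b**2: subtract (23985736/26703605)·h_6 from 2998217/1520638*b**2 + 93605/217234*b - 10946/329 → 18756384/37385047*b - 75025536/37385047
  leading term b: no divisor's leading term divides it; move 18756384/37385047*b to the remainder.
  leading term 1: no divisor's leading term divides it; move -75025536/37385047 to the remainder.
  remainder 18756384/37385047*b - 75025536/37385047 ≠ 0; add h_7 = 18756384/37385047*b - 75025536/37385047 to the basis.

The other S-polynomials (S(f_2,f_3), S(f_2,h_4), S(f_1,h_5), S(f_2,h_5), S(f_3,h_5), S(h_4,h_5), S(f_1,h_6), S(f_2,h_6), S(f_3,h_6), S(h_4,h_6), S(h_5,h_6), S(f_1,h_7), S(f_2,h_7), S(f_3,h_7), S(h_4,h_7), S(h_5,h_7), S(h_6,h_7)) all reduce to 0 modulo the current basis, so we have a Gröbner basis.
Inter-reduce: drop elements whose leading term is divisible by another's, tail-reduce, and make monic.
Reduced Gröbner basis: {a, b - 4}.

Elimination: the polynomial b - 4 lies in the elimination ideal for b, so b ∈ {4}. For each such b, the remaining basis elements (now univariate) give the rest of the solution.
  b = 4: the earlier basis element becomes a = 0, giving a = 0 — point (0, 4).
Zero-dimensionality of the ideal guarantees finitely many solutions over ℂ.

{(0, 4)}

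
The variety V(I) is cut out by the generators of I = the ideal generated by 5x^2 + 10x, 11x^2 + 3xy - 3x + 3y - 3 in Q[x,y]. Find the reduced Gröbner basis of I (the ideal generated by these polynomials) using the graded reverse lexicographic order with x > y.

This is the nonlinear analogue of row-reducing a linear system.

f_1 = 5x^2 + 10x, LT = x^2.
f_2 = 11x^2 + 3xy - 3x + 3y - 3, LT = x^2.

S(f_1,f_2): lcm = x^2. S = -3/11xy + 25/11x - 3/11y + 3/11.
  leading term xy: no divisor's leading term divides it; move -3/11xy to the remainder.
  leading term x: no divisor's leading term divides it; move 25/11x to the remainder.
  leading term y: no divisor's leading term divides it; move -3/11y to the remainder.
  leading term 1: no divisor's leading term divides it; move 3/11 to the remainder.
  remainder -3/11xy + 25/11x - 3/11y + 3/11 ≠ 0; add g_3 = -3/11xy + 25/11x - 3/11y + 3/11 to the basis.

S(f_1,g_3): lcm = x^2y. S = 25/3x^2 + xy + x.
  leading term x^2: subtract (5/3)·f_1 from 25/3x^2 + xy + x → xy - 47/3x
  leading term xy: subtract (-11/3)·g_3 from xy - 47/3x → -22/3x - y + 1
  leading term x: no divisor's leading term divides it; move -22/3x to the remainder.
  leading term y: no divisor's leading term divides it; move -y to the remainder.
  leading term 1: no divisor's leading term divides it; move 1 to the remainder.
  remainder -22/3x - y + 1 ≠ 0; add g_4 = -22/3x - y + 1 to the basis.

S(g_3,g_4): lcm = xy. S = -3/22y^2 - 25/3x + 25/22y - 1.
  leading term y^2: no divisor's leading term divides it; move -3/22y^2 to the remainder.
  leading term x: subtract (25/22)·g_4 from -25/3x + 25/22y - 1 → 25/11y - 47/22
  leading term y: no divisor's leading term divides it; move 25/11y to the remainder.
  leading term 1: no divisor's leading term divides it; move -47/22 to the remainder.
  remainder -3/22y^2 + 25/11y - 47/22 ≠ 0; add g_5 = -3/22y^2 + 25/11y - 47/22 to the basis.

The other S-polynomials (S(f_2,g_3), S(f_1,g_4), S(f_2,g_4), S(f_1,g_5), S(f_2,g_5), S(g_3,g_5), S(g_4,g_5)) all reduce to 0 modulo the current basis, so we have a Gröbner basis.
Inter-reduce: drop elements whose leading term is divisible by another's, tail-reduce, and make monic.

G = {y^2 - 50/3y + 47/3, x + 3/22y - 3/22}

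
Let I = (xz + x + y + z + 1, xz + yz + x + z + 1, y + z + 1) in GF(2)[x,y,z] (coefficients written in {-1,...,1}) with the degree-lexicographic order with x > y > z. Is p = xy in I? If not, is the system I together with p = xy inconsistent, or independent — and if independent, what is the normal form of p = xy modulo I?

First compute the reduced Gröbner basis of I by Buchberger's algorithm.
f_1 = xz + x + y + z + 1, LT = xz.
f_2 = xz + yz + x + z + 1, LT = xz.
f_3 = y + z + 1, LT = y.

S(f_1,f_2): lcm = xz. S = yz + y.
  leading term yz: subtract (z)·f_3 from yz + y → z^{2} + y + z
  leading term z^{2}: no divisor's leading term divides it; move z^{2} to the remainder.
  leading term y: subtract (1)·f_3 from y + z → 1
  leading term 1: no divisor's leading term divides it; move 1 to the remainder.
  remainder z^{2} + 1 ≠ 0; add h_4 = z^{2} + 1 to the basis.

The other S-polynomials (S(f_1,f_3), S(f_2,f_3), S(f_1,h_4), S(f_2,h_4), S(f_3,h_4)) all reduce to 0 modulo the current basis, so we have a Gröbner basis.
Inter-reduce: drop elements whose leading term is divisible by another's, tail-reduce, and make monic.
Reduced Gröbner basis: {xz + x, z^{2} + 1, y + z + 1}.
Label its elements g_1 = xz + x, g_2 = z^{2} + 1, g_3 = y + z + 1.

Reduce p = xy modulo G:
  leading term xy: subtract (x)·g_3 from xy → xz + x
  leading term xz: subtract (1)·g_1 from xz + x → 0
  normal form = 0.
Since the normal form is 0, p ∈ I.

Ideal membership is decidable via reduction modulo a Gröbner basis.

xy lies in I (it reduces to 0).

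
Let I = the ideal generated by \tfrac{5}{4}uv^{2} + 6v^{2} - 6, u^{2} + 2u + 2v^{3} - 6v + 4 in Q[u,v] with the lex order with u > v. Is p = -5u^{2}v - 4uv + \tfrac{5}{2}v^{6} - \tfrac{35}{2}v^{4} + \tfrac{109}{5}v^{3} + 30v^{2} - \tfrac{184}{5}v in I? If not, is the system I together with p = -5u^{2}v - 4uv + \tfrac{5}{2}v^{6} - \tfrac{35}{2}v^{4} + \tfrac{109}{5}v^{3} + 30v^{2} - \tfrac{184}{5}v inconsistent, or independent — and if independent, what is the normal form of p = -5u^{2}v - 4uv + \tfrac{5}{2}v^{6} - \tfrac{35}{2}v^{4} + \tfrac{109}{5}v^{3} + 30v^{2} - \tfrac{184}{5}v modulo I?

-5u^{2}v - 4uv + \tfrac{5}{2}v^{6} - \tfrac{35}{2}v^{4} + \tfrac{109}{5}v^{3} + 30v^{2} - \tfrac{184}{5}v lies in I (it reduces to 0).

First compute the reduced Gröbner basis of I by Buchberger's algorithm.
f_1 = \tfrac{5}{4}uv^{2} + 6v^{2} - 6, LT = uv^{2}.
f_2 = u^{2} + 2u + 2v^{3} - 6v + 4, LT = u^{2}.

S(f_1,f_2): lcm = u^{2}v^{2}. S = \tfrac{14}{5}uv^{2} - \tfrac{24}{5}u - 2v^{5} + 6v^{3} - 4v^{2}.
  leading term uv^{2}: subtract (\tfrac{56}{25})·f_1 from \tfrac{14}{5}uv^{2} - \tfrac{24}{5}u - 2v^{5} + 6v^{3} - 4v^{2} → -\tfrac{24}{5}u - 2v^{5} + 6v^{3} - \tfrac{436}{25}v^{2} + \tfrac{336}{25}
  leading term u: no divisor's leading term divides it; move -\tfrac{24}{5}u to the remainder.
  leading term v^{5}: no divisor's leading term divides it; move -2v^{5} to the remainder.
  leading term v^{3}: no divisor's leading term divides it; move 6v^{3} to the remainder.
  leading term v^{2}: no divisor's leading term divides it; move -\tfrac{436}{25}v^{2} to the remainder.
  leading term 1: no divisor's leading term divides it; move \tfrac{336}{25} to the remainder.
  remainder -\tfrac{24}{5}u - 2v^{5} + 6v^{3} - \tfrac{436}{25}v^{2} + \tfrac{336}{25} ≠ 0; add h_3 = -\tfrac{24}{5}u - 2v^{5} + 6v^{3} - \tfrac{436}{25}v^{2} + \tfrac{336}{25} to the basis.

S(f_1,h_3): lcm = uv^{2}. S = -\tfrac{5}{12}v^{7} + \tfrac{5}{4}v^{5} - \tfrac{109}{30}v^{4} + \tfrac{38}{5}v^{2} - \tfrac{24}{5}.
  leading term v^{7}: no divisor's leading term divides it; move -\tfrac{5}{12}v^{7} to the remainder.
  leading term v^{5}: no divisor's leading term divides it; move \tfrac{5}{4}v^{5} to the remainder.
  leading term v^{4}: no divisor's leading term divides it; move -\tfrac{109}{30}v^{4} to the remainder.
  leading term v^{2}: no divisor's leading term divides it; move \tfrac{38}{5}v^{2} to the remainder.
  leading term 1: no divisor's leading term divides it; move -\tfrac{24}{5} to the remainder.
  remainder -\tfrac{5}{12}v^{7} + \tfrac{5}{4}v^{5} - \tfrac{109}{30}v^{4} + \tfrac{38}{5}v^{2} - \tfrac{24}{5} ≠ 0; add h_4 = -\tfrac{5}{12}v^{7} + \tfrac{5}{4}v^{5} - \tfrac{109}{30}v^{4} + \tfrac{38}{5}v^{2} - \tfrac{24}{5} to the basis.

The other S-polynomials (S(f_2,h_3), S(f_1,h_4), S(f_2,h_4), S(h_3,h_4)) all reduce to 0 modulo the current basis, so we have a Gröbner basis.
Inter-reduce: drop elements whose leading term is divisible by another's, tail-reduce, and make monic.
Reduced Gröbner basis: {u + \tfrac{5}{12}v^{5} - \tfrac{5}{4}v^{3} + \tfrac{109}{30}v^{2} - \tfrac{14}{5}, v^{7} - 3v^{5} + \tfrac{218}{25}v^{4} - \tfrac{456}{25}v^{2} + \tfrac{288}{25}}.
Label its elements g_1 = u + \tfrac{5}{12}v^{5} - \tfrac{5}{4}v^{3} + \tfrac{109}{30}v^{2} - \tfrac{14}{5}, g_2 = v^{7} - 3v^{5} + \tfrac{218}{25}v^{4} - \tfrac{456}{25}v^{2} + \tfrac{288}{25}.

Reduce p = -5u^{2}v - 4uv + \tfrac{5}{2}v^{6} - \tfrac{35}{2}v^{4} + \tfrac{109}{5}v^{3} + 30v^{2} - \tfrac{184}{5}v modulo G:
  leading term u^{2}v: subtract (-5uv)·g_1 from -5u^{2}v - 4uv + \tfrac{5}{2}v^{6} - \tfrac{35}{2}v^{4} + \tfrac{109}{5}v^{3} + 30v^{2} - \tfrac{184}{5}v → \tfrac{25}{12}uv^{6} - \tfrac{25}{4}uv^{4} + \tfrac{109}{6}uv^{3} - 18uv + \tfrac{5}{2}v^{6} - \tfrac{35}{2}v^{4} + \tfrac{109}{5}v^{3} + 30v^{2} - \tfrac{184}{5}v
  leading term uv^{6}: subtract (\tfrac{25}{12}v^{6})·g_1 from \tfrac{25}{12}uv^{6} - \tfrac{25}{4}uv^{4} + \tfrac{109}{6}uv^{3} - 18uv + \tfrac{5}{2}v^{6} - \tfrac{35}{2}v^{4} + \tfrac{109}{5}v^{3} + 30v^{2} - \tfrac{184}{5}v → -\tfrac{25}{4}uv^{4} + \tfrac{109}{6}uv^{3} - 18uv - \tfrac{125}{144}v^{11} + \tfrac{125}{48}v^{9} - \tfrac{545}{72}v^{8} + \tfrac{25}{3}v^{6} - \tfrac{35}{2}v^{4} + \tfrac{109}{5}v^{3} + 30v^{2} - \tfrac{184}{5}v
  leading term uv^{4}: subtract (-\tfrac{25}{4}v^{4})·g_1 from -\tfrac{25}{4}uv^{4} + \tfrac{109}{6}uv^{3} - 18uv - \tfrac{125}{144}v^{11} + \tfrac{125}{48}v^{9} - \tfrac{545}{72}v^{8} + \tfrac{25}{3}v^{6} - \tfrac{35}{2}v^{4} + \tfrac{109}{5}v^{3} + 30v^{2} - \tfrac{184}{5}v → \tfrac{109}{6}uv^{3} - 18uv - \tfrac{125}{144}v^{11} + \tfrac{125}{24}v^{9} - \tfrac{545}{72}v^{8} - \tfrac{125}{16}v^{7} + \tfrac{745}{24}v^{6} - 35v^{4} + \tfrac{109}{5}v^{3} + 30v^{2} - \tfrac{184}{5}v
  leading term uv^{3}: subtract (\tfrac{109}{6}v^{3})·g_1 from \tfrac{109}{6}uv^{3} - 18uv - \tfrac{125}{144}v^{11} + \tfrac{125}{24}v^{9} - \tfrac{545}{72}v^{8} - \tfrac{125}{16}v^{7} + \tfrac{745}{24}v^{6} - 35v^{4} + \tfrac{109}{5}v^{3} + 30v^{2} - \tfrac{184}{5}v → -18uv - \tfrac{125}{144}v^{11} + \tfrac{125}{24}v^{9} - \tfrac{545}{36}v^{8} - \tfrac{125}{16}v^{7} + \tfrac{215}{4}v^{6} - \tfrac{11881}{180}v^{5} - 35v^{4} + \tfrac{218}{3}v^{3} + 30v^{2} - \tfrac{184}{5}v
  leading term uv: subtract (-18v)·g_1 from -18uv - \tfrac{125}{144}v^{11} + \tfrac{125}{24}v^{9} - \tfrac{545}{36}v^{8} - \tfrac{125}{16}v^{7} + \tfrac{215}{4}v^{6} - \tfrac{11881}{180}v^{5} - 35v^{4} + \tfrac{218}{3}v^{3} + 30v^{2} - \tfrac{184}{5}v → -\tfrac{125}{144}v^{11} + \tfrac{125}{24}v^{9} - \tfrac{545}{36}v^{8} - \tfrac{125}{16}v^{7} + \tfrac{245}{4}v^{6} - \tfrac{11881}{180}v^{5} - \tfrac{115}{2}v^{4} + \tfrac{2071}{15}v^{3} + 30v^{2} - \tfrac{436}{5}v
  leading term v^{11}: subtract (-\tfrac{125}{144}v^{4})·g_2 from -\tfrac{125}{144}v^{11} + \tfrac{125}{24}v^{9} - \tfrac{545}{36}v^{8} - \tfrac{125}{16}v^{7} + \tfrac{245}{4}v^{6} - \tfrac{11881}{180}v^{5} - \tfrac{115}{2}v^{4} + \tfrac{2071}{15}v^{3} + 30v^{2} - \tfrac{436}{5}v → \tfrac{125}{48}v^{9} - \tfrac{545}{72}v^{8} - \tfrac{125}{16}v^{7} + \tfrac{545}{12}v^{6} - \tfrac{11881}{180}v^{5} - \tfrac{95}{2}v^{4} + \tfrac{2071}{15}v^{3} + 30v^{2} - \tfrac{436}{5}v
  leading term v^{9}: subtract (\tfrac{125}{48}v^{2})·g_2 from \tfrac{125}{48}v^{9} - \tfrac{545}{72}v^{8} - \tfrac{125}{16}v^{7} + \tfrac{545}{12}v^{6} - \tfrac{11881}{180}v^{5} - \tfrac{95}{2}v^{4} + \tfrac{2071}{15}v^{3} + 30v^{2} - \tfrac{436}{5}v → -\tfrac{545}{72}v^{8} + \tfrac{545}{24}v^{6} - \tfrac{11881}{180}v^{5} + \tfrac{2071}{15}v^{3} - \tfrac{436}{5}v
  leading term v^{8}: subtract (-\tfrac{545}{72}v)·g_2 from -\tfrac{545}{72}v^{8} + \tfrac{545}{24}v^{6} - \tfrac{11881}{180}v^{5} + \tfrac{2071}{15}v^{3} - \tfrac{436}{5}v → 0
  normal form = 0.
Since the normal form is 0, p ∈ I.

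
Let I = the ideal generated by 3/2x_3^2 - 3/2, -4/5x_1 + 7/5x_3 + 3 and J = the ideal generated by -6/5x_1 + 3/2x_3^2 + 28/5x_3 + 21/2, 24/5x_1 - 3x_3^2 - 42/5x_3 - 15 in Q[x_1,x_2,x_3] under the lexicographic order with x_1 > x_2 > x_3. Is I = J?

Equality of ideals is decidable: compute both reduced Gröbner bases (unique for the ordering) and check whether they agree.
Buchberger on the first generating set:
f_1 = 3/2x_3^2 - 3/2, LT = x_3^2.
f_2 = -4/5x_1 + 7/5x_3 + 3, LT = x_1.

The S-polynomials (S(f_1,f_2)) all reduce to 0 modulo the current basis, so we have a Gröbner basis.
Inter-reduce: drop elements whose leading term is divisible by another's, tail-reduce, and make monic.
Reduced Gröbner basis: {x_1 - 7/4x_3 - 15/4, x_3^2 - 1}.

Buchberger on the second generating set:
h_1 = -6/5x_1 + 3/2x_3^2 + 28/5x_3 + 21/2, LT = x_1.
h_2 = 24/5x_1 - 3x_3^2 - 42/5x_3 - 15, LT = x_1.

S(h_1,h_2): lcm = x_1. S = -5/8x_3^2 - 35/12x_3 - 45/8.
  reduce S modulo (h_1, h_2):
  remainder -5/8x_3^2 - 35/12x_3 - 45/8 ≠ 0; add k_3 = -5/8x_3^2 - 35/12x_3 - 45/8 to the basis.

The other S-polynomials (S(h_1,k_3), S(h_2,k_3)) all reduce to 0 modulo the current basis, so we have a Gröbner basis.
Inter-reduce: drop elements whose leading term is divisible by another's, tail-reduce, and make monic.
Reduced Gröbner basis: {x_1 + 7/6x_3 + 5/2, x_3^2 + 14/3x_3 + 9}.

The bases are distinct; the ideals are different.

No, the ideals differ.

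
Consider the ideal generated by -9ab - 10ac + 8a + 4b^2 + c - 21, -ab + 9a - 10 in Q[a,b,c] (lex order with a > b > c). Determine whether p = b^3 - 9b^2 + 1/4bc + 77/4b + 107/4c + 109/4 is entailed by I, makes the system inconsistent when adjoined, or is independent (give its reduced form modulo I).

First compute the reduced Gröbner basis of I by Buchberger's algorithm.
f_1 = -9ab - 10ac + 8a + 4b^2 + c - 21, LT = ab.
f_2 = -ab + 9a - 10, LT = ab.

S(f_1,f_2): lcm = ab. S = 10/9ac + 73/9a - 4/9b^2 - 1/9c - 23/3.
  leading term ac: no divisor's leading term divides it; move 10/9ac to the remainder.
  leading term a: no divisor's leading term divides it; move 73/9a to the remainder.
  leading term b^2: no divisor's leading term divides it; move -4/9b^2 to the remainder.
  leading term c: no divisor's leading term divides it; move -1/9c to the remainder.
  leading term 1: no divisor's leading term divides it; move -23/3 to the remainder.
  remainder 10/9ac + 73/9a - 4/9b^2 - 1/9c - 23/3 ≠ 0; add h_3 = 10/9ac + 73/9a - 4/9b^2 - 1/9c - 23/3 to the basis.

S(f_1,h_3): lcm = abc. S = -73/10ab + 10/9ac^2 - 8/9ac + 2/5b^3 - 4/9b^2c + 1/10bc + 69/10b - 1/9c^2 + 7/3c.
  leading term ab: subtract (73/90)·f_1 from -73/10ab + 10/9ac^2 - 8/9ac + 2/5b^3 - 4/9b^2c + 1/10bc + 69/10b - 1/9c^2 + 7/3c → 10/9ac^2 + 65/9ac - 292/45a + 2/5b^3 - 4/9b^2c - 146/45b^2 + 1/10bc + 69/10b - 1/9c^2 + 137/90c + 511/30
  leading term ac^2: subtract (c)·h_3 from 10/9ac^2 + 65/9ac - 292/45a + 2/5b^3 - 4/9b^2c - 146/45b^2 + 1/10bc + 69/10b - 1/9c^2 + 137/90c + 511/30 → -8/9ac - 292/45a + 2/5b^3 - 146/45b^2 + 1/10bc + 69/10b + 827/90c + 511/30
  leading term ac: subtract (-4/5)·h_3 from -8/9ac - 292/45a + 2/5b^3 - 146/45b^2 + 1/10bc + 69/10b + 827/90c + 511/30 → 2/5b^3 - 18/5b^2 + 1/10bc + 69/10b + 91/10c + 109/10
  leading term b^3: no divisor's leading term divides it; move 2/5b^3 to the remainder.
  leading term b^2: no divisor's leading term divides it; move -18/5b^2 to the remainder.
  leading term bc: no divisor's leading term divides it; move 1/10bc to the remainder.
  leading term b: no divisor's leading term divides it; move 69/10b to the remainder.
  leading term c: no divisor's leading term divides it; move 91/10c to the remainder.
  leading term 1: no divisor's leading term divides it; move 109/10 to the remainder.
  remainder 2/5b^3 - 18/5b^2 + 1/10bc + 69/10b + 91/10c + 109/10 ≠ 0; add h_4 = 2/5b^3 - 18/5b^2 + 1/10bc + 69/10b + 91/10c + 109/10 to the basis.

The other S-polynomials (S(f_2,h_3), S(f_1,h_4), S(f_2,h_4), S(h_3,h_4)) all reduce to 0 modulo the current basis, so we have a Gröbner basis.
Inter-reduce: drop elements whose leading term is divisible by another's, tail-reduce, and make monic.
Reduced Gröbner basis: {ab - 9a + 10, ac + 73/10a - 2/5b^2 - 1/10c - 69/10, b^3 - 9b^2 + 1/4bc + 69/4b + 91/4c + 109/4}.
Label its elements g_1 = ab - 9a + 10, g_2 = ac + 73/10a - 2/5b^2 - 1/10c - 69/10, g_3 = b^3 - 9b^2 + 1/4bc + 69/4b + 91/4c + 109/4.

Reduce p = b^3 - 9b^2 + 1/4bc + 77/4b + 107/4c + 109/4 modulo G:
  leading term b^3: subtract (1)·g_3 from b^3 - 9b^2 + 1/4bc + 77/4b + 107/4c + 109/4 → 2b + 4c
  leading term b: no divisor's leading term divides it; move 2b to the remainder.
  leading term c: no divisor's leading term divides it; move 4c to the remainder.
  normal form = 2b + 4c.
The normal form is nonzero, so p ∉ I. Since p minus its normal form lies in I, I + (p) = I + (r) where r = 2b + 4c; decide whether this ideal is the whole ring.
Run Buchberger on G together with r (pairs among the g_i already reduce to 0 since G is a Gröbner basis):
g_1 = ab - 9a + 10, LT = ab.
g_2 = ac + 73/10a - 2/5b^2 - 1/10c - 69/10, LT = ac.
g_3 = b^3 - 9b^2 + 1/4bc + 69/4b + 91/4c + 109/4, LT = b^3.
r = 2b + 4c, LT = b.

S(g_1,r): lcm = ab. S = -2ac - 9a + 10.
  leading term ac: subtract (-2)·g_2 from -2ac - 9a + 10 → 28/5a - 4/5b^2 - 1/5c - 19/5
  leading term a: no divisor's leading term divides it; move 28/5a to the remainder.
  leading term b^2: subtract (-2/5b)·r from -4/5b^2 - 1/5c - 19/5 → 8/5bc - 1/5c - 19/5
  leading term bc: subtract (4/5c)·r from 8/5bc - 1/5c - 19/5 → -16/5c^2 - 1/5c - 19/5
  leading term c^2: no divisor's leading term divides it; move -16/5c^2 to the remainder.
  leading term c: no divisor's leading term divides it; move -1/5c to the remainder.
  leading term 1: no divisor's leading term divides it; move -19/5 to the remainder.
  remainder 28/5a - 16/5c^2 - 1/5c - 19/5 ≠ 0; add m_5 = 28/5a - 16/5c^2 - 1/5c - 19/5 to the basis.

S(g_3,r): lcm = b^3. S = -2b^2c - 9b^2 + 1/4bc + 69/4b + 91/4c + 109/4.
  leading term b^2c: subtract (-bc)·r from -2b^2c - 9b^2 + 1/4bc + 69/4b + 91/4c + 109/4 → -9b^2 + 4bc^2 + 1/4bc + 69/4b + 91/4c + 109/4
  leading term b^2: subtract (-9/2b)·r from -9b^2 + 4bc^2 + 1/4bc + 69/4b + 91/4c + 109/4 → 4bc^2 + 73/4bc + 69/4b + 91/4c + 109/4
  leading term bc^2: subtract (2c^2)·r from 4bc^2 + 73/4bc + 69/4b + 91/4c + 109/4 → 73/4bc + 69/4b - 8c^3 + 91/4c + 109/4
  leading term bc: subtract (73/8c)·r from 73/4bc + 69/4b - 8c^3 + 91/4c + 109/4 → 69/4b - 8c^3 - 73/2c^2 + 91/4c + 109/4
  leading term b: subtract (69/8)·r from 69/4b - 8c^3 - 73/2c^2 + 91/4c + 109/4 → -8c^3 - 73/2c^2 - 47/4c + 109/4
  leading term c^3: no divisor's leading term divides it; move -8c^3 to the remainder.
  leading term c^2: no divisor's leading term divides it; move -73/2c^2 to the remainder.
  leading term c: no divisor's leading term divides it; move -47/4c to the remainder.
  leading term 1: no divisor's leading term divides it; move 109/4 to the remainder.
  remainder -8c^3 - 73/2c^2 - 47/4c + 109/4 ≠ 0; add m_6 = -8c^3 - 73/2c^2 - 47/4c + 109/4 to the basis.

The other S-polynomials (S(g_1,g_2), S(g_1,g_3), S(g_2,g_3), S(g_2,r), S(g_1,m_5), S(g_2,m_5), S(g_3,m_5), S(r,m_5), S(g_1,m_6), S(g_2,m_6), S(g_3,m_6), S(r,m_6), S(m_5,m_6)) all reduce to 0 modulo the current basis, so we have a Gröbner basis.
Inter-reduce: drop elements whose leading term is divisible by another's, tail-reduce, and make monic.
Reduced Gröbner basis: {a - 4/7c^2 - 1/28c - 19/28, b + 2c, c^3 + 73/16c^2 + 47/32c - 109/32}.
The reduced Gröbner basis of I + (p) is {a - 4/7c^2 - 1/28c - 19/28, b + 2c, c^3 + 73/16c^2 + 47/32c - 109/32} ≠ {1}, a proper ideal, so the enlarged system stays consistent: p is independent of I, with normal form 2b + 4c.

Ideal membership is decidable via reduction modulo a Gröbner basis.

b^3 - 9b^2 + 1/4bc + 77/4b + 107/4c + 109/4 is independent of I; its normal form modulo I is 2b + 4c.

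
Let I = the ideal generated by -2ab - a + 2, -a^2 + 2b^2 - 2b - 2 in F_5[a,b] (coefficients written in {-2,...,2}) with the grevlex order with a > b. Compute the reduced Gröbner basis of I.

f_1 = -2ab - a + 2, LT = ab.
f_2 = -a^2 + 2b^2 - 2b - 2, LT = a^2.

S(f_1,f_2): lcm = a^2b. S = 2b^3 - 2a^2 - 2b^2 - a - 2b.
  leading term b^3: no divisor's leading term divides it; move 2b^3 to the remainder.
  leading term a^2: subtract (2)·f_2 from -2a^2 - 2b^2 - a - 2b → -b^2 - a + 2b - 1
  leading term b^2: no divisor's leading term divides it; move -b^2 to the remainder.
  leading term a: no divisor's leading term divides it; move -a to the remainder.
  leading term b: no divisor's leading term divides it; move 2b to the remainder.
  leading term 1: no divisor's leading term divides it; move -1 to the remainder.
  remainder 2b^3 - b^2 - a + 2b - 1 ≠ 0; add g_3 = 2b^3 - b^2 - a + 2b - 1 to the basis.

The other S-polynomials (S(f_1,g_3), S(f_2,g_3)) all reduce to 0 modulo the current basis, so we have a Gröbner basis.

G = {b^3 + 2b^2 + 2a + b + 2, a^2 - 2b^2 + 2b + 2, ab - 2a - 1}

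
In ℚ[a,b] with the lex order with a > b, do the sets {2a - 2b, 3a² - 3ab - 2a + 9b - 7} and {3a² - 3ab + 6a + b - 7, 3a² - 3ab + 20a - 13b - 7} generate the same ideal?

Yes, the ideals are equal.

Since reduced Gröbner bases are canonical representatives of ideals under a given ordering, it suffices to compute and compare them.
Buchberger on the first generating set:
f_1 = 2a - 2b, LT = a.
f_2 = 3a² - 3ab - 2a + 9b - 7, LT = a².

S(f_1,f_2): lcm = a². S = ⅔a - 3b + 7/3.
  leading term a: subtract (⅓)·f_1 from ⅔a - 3b + 7/3 → -7/3b + 7/3
  leading term b: no divisor's leading term divides it; move -7/3b to the remainder.
  leading term 1: no divisor's leading term divides it; move 7/3 to the remainder.
  remainder -7/3b + 7/3 ≠ 0; add g_3 = -7/3b + 7/3 to the basis.

The other S-polynomials (S(f_1,g_3), S(f_2,g_3)) all reduce to 0 modulo the current basis, so we have a Gröbner basis.
Inter-reduce: drop elements whose leading term is divisible by another's, tail-reduce, and make monic.
Reduced Gröbner basis: {a - 1, b - 1}.

Buchberger on the second generating set:
h_1 = 3a² - 3ab + 6a + b - 7, LT = a².
h_2 = 3a² - 3ab + 20a - 13b - 7, LT = a².

S(h_1,h_2): lcm = a². S = -14/3a + 14/3b.
  leading term a: no divisor's leading term divides it; move -14/3a to the remainder.
  leading term b: no divisor's leading term divides it; move 14/3b to the remainder.
  remainder -14/3a + 14/3b ≠ 0; add k_3 = -14/3a + 14/3b to the basis.

S(h_1,k_3): lcm = a². S = 2a + ⅓b - 7/3.
  leading term a: subtract (-3/7)·k_3 from 2a + ⅓b - 7/3 → 7/3b - 7/3
  leading term b: no divisor's leading term divides it; move 7/3b to the remainder.
  leading term 1: no divisor's leading term divides it; move -7/3 to the remainder.
  remainder 7/3b - 7/3 ≠ 0; add k_4 = 7/3b - 7/3 to the basis.

The other S-polynomials (S(h_2,k_3), S(h_1,k_4), S(h_2,k_4), S(k_3,k_4)) all reduce to 0 modulo the current basis, so we have a Gröbner basis.
Inter-reduce: drop elements whose leading term is divisible by another's, tail-reduce, and make monic.
Reduced Gröbner basis: {a - 1, b - 1}.

Same reduced basis, so the two generating sets span the same ideal.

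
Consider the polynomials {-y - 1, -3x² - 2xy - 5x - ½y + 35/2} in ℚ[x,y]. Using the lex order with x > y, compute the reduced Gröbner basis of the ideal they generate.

f_1 = -y - 1, LT = y.
f_2 = -3x² - 2xy - 5x - ½y + 35/2, LT = x².

The S-polynomials (S(f_1,f_2)) all reduce to 0 modulo the current basis, so we have a Gröbner basis.

G = {x² + x - 6, y + 1}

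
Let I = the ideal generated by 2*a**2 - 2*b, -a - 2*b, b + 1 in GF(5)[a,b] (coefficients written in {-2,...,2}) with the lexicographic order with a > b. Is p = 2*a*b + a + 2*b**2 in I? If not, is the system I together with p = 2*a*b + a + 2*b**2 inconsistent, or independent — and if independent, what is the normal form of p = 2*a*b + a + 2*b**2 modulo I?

2*a*b + a + 2*b**2 lies in I (it reduces to 0).

First compute the reduced Gröbner basis of I by Buchberger's algorithm.
f_1 = 2*a**2 - 2*b, LT = a**2.
f_2 = -a - 2*b, LT = a.
f_3 = b + 1, LT = b.

The S-polynomials (S(f_1,f_2), S(f_1,f_3), S(f_2,f_3)) all reduce to 0 modulo the current basis, so we have a Gröbner basis.
Inter-reduce: drop elements whose leading term is divisible by another's, tail-reduce, and make monic.
Reduced Gröbner basis: {a - 2, b + 1}.
Label its elements g_1 = a - 2, g_2 = b + 1.

Reduce p = 2*a*b + a + 2*b**2 modulo G:
  leading term a*b: subtract (2*b)·g_1 from 2*a*b + a + 2*b**2 → a + 2*b**2 - b
  leading term a: subtract (1)·g_1 from a + 2*b**2 - b → 2*b**2 - b + 2
  leading term b**2: subtract (2*b)·g_2 from 2*b**2 - b + 2 → 2*b + 2
  leading term b: subtract (2)·g_2 from 2*b + 2 → 0
  normal form = 0.
Since the normal form is 0, p ∈ I.

The remainder on division by a Gröbner basis is unique — it is the normal form.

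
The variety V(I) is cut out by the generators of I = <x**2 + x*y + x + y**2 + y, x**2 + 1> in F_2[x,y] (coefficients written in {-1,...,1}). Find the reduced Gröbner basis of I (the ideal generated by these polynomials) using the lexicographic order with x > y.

G = {x + y**3 + y**2 + 1, y**4}

f_1 = x**2 + x*y + x + y**2 + y, LT = x**2.
f_2 = x**2 + 1, LT = x**2.

S(f_1,f_2): lcm = x**2. S = x*y + x + y**2 + y + 1.
  leading term x*y: no divisor's leading term divides it; move x*y to the remainder.
  leading term x: no divisor's leading term divides it; move x to the remainder.
  leading term y**2: no divisor's leading term divides it; move y**2 to the remainder.
  leading term y: no divisor's leading term divides it; move y to the remainder.
  leading term 1: no divisor's leading term divides it; move 1 to the remainder.
  remainder x*y + x + y**2 + y + 1 ≠ 0; add g_3 = x*y + x + y**2 + y + 1 to the basis.

S(f_1,g_3): lcm = x**2*y. S = x**2 + x + y**3 + y**2.
  leading term x**2: subtract (1)·f_1 from x**2 + x + y**3 + y**2 → x*y + y**3 + y
  leading term x*y: subtract (1)·g_3 from x*y + y**3 + y → x + y**3 + y**2 + 1
  leading term x: no divisor's leading term divides it; move x to the remainder.
  leading term y**3: no divisor's leading term divides it; move y**3 to the remainder.
  leading term y**2: no divisor's leading term divides it; move y**2 to the remainder.
  leading term 1: no divisor's leading term divides it; move 1 to the remainder.
  remainder x + y**3 + y**2 + 1 ≠ 0; add g_4 = x + y**3 + y**2 + 1 to the basis.

S(f_1,g_4): lcm = x**2. S = x*y**3 + x*y**2 + x*y + y**2 + y.
  leading term x*y**3: subtract (y**2)·g_3 from x*y**3 + x*y**2 + x*y + y**2 + y → x*y + y**4 + y**3 + y
  leading term x*y: subtract (1)·g_3 from x*y + y**4 + y**3 + y → x + y**4 + y**3 + y**2 + 1
  leading term x: subtract (1)·g_4 from x + y**4 + y**3 + y**2 + 1 → y**4
  leading term y**4: no divisor's leading term divides it; move y**4 to the remainder.
  remainder y**4 ≠ 0; add g_5 = y**4 to the basis.

The other S-polynomials (S(f_2,g_3), S(f_2,g_4), S(g_3,g_4), S(f_1,g_5), S(f_2,g_5), S(g_3,g_5), S(g_4,g_5)) all reduce to 0 modulo the current basis, so we have a Gröbner basis.
Inter-reduce: drop elements whose leading term is divisible by another's, tail-reduce, and make monic.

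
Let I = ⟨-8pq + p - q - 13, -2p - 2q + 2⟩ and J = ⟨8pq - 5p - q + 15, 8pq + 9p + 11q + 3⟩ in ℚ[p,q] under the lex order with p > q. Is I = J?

No, the ideals differ.

Since reduced Gröbner bases are canonical representatives of ideals under a given ordering, it suffices to compute and compare them.
Buchberger on the first generating set:
f_1 = -8pq + p - q - 13, LT = pq.
f_2 = -2p - 2q + 2, LT = p.

S(f_1,f_2): lcm = pq. S = -⅛p - q² + 9/8q + 13/8.
  reduce S modulo (f_1, f_2):
  remainder -q² + 5/4q + 3/2 ≠ 0; add g_3 = -q² + 5/4q + 3/2 to the basis.

The other S-polynomials (S(f_1,g_3), S(f_2,g_3)) all reduce to 0 modulo the current basis, so we have a Gröbner basis.
Inter-reduce: drop elements whose leading term is divisible by another's, tail-reduce, and make monic.
Reduced Gröbner basis: {p + q - 1, q² - 5/4q - 3/2}.

Buchberger on the second generating set:
h_1 = 8pq - 5p - q + 15, LT = pq.
h_2 = 8pq + 9p + 11q + 3, LT = pq.

S(h_1,h_2): lcm = pq. S = -7/4p - 3/2q + 3/2.
  reduce S modulo (h_1, h_2):
  remainder -7/4p - 3/2q + 3/2 ≠ 0; add k_3 = -7/4p - 3/2q + 3/2 to the basis.

S(h_1,k_3): lcm = pq. S = -⅝p - 6/7q² + 41/56q + 15/8.
  reduce S modulo (h_1, h_2, k_3):
  remainder -6/7q² + 71/56q + 75/56 ≠ 0; add k_4 = -6/7q² + 71/56q + 75/56 to the basis.

The other S-polynomials (S(h_2,k_3), S(h_1,k_4), S(h_2,k_4), S(k_3,k_4)) all reduce to 0 modulo the current basis, so we have a Gröbner basis.
Inter-reduce: drop elements whose leading term is divisible by another's, tail-reduce, and make monic.
Reduced Gröbner basis: {p + 6/7q - 6/7, q² - 71/48q - 25/16}.

The bases are distinct; the ideals are different.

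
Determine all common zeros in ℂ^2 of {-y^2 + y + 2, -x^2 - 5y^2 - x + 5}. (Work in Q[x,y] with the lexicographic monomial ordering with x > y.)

Compute a lex Gröbner basis by Buchberger's algorithm.
f_1 = -y^2 + y + 2, LT = y^2.
f_2 = -x^2 - x - 5y^2 + 5, LT = x^2.

The S-polynomials (S(f_1,f_2)) all reduce to 0 modulo the current basis, so we have a Gröbner basis.
Inter-reduce: drop elements whose leading term is divisible by another's, tail-reduce, and make monic.
Reduced Gröbner basis: {x^2 + x + 5y + 5, y^2 - y - 2}.

The lex basis is triangular: the last element involves only y. Solving y^2 - y - 2 = 0 gives y ∈ {-1, 2}; substituting each value into the earlier elements determines the remaining variables.
  y = -1: the earlier basis element becomes x^2 + x = 0, giving x = -1, 0 — points (-1, -1), (0, -1).
  y = 2: the earlier basis element becomes x^2 + x + 15 = 0, giving x = -1/2 - sqrt(59)*I/2, -1/2 + sqrt(59)*I/2 — points (-1/2 - sqrt(59)*I/2, 2), (-1/2 + sqrt(59)*I/2, 2).

{(-1, -1), (0, -1), (-1/2 - sqrt(59)*I/2, 2), (-1/2 + sqrt(59)*I/2, 2)}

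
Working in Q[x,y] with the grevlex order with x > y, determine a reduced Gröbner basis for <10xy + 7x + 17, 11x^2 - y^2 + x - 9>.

f_1 = 10xy + 7x + 17, LT = xy.
f_2 = 11x^2 - y^2 + x - 9, LT = x^2.

S(f_1,f_2): lcm = x^2y. S = 1/11y^3 + 7/10x^2 - 1/11xy + 17/10x + 9/11y.
  leading term y^3: no divisor's leading term divides it; move 1/11y^3 to the remainder.
  leading term x^2: subtract (7/110)·f_2 from 7/10x^2 - 1/11xy + 17/10x + 9/11y → -1/11xy + 7/110y^2 + 18/11x + 9/11y + 63/110
  leading term xy: subtract (-1/110)·f_1 from -1/11xy + 7/110y^2 + 18/11x + 9/11y + 63/110 → 7/110y^2 + 17/10x + 9/11y + 8/11
  leading term y^2: no divisor's leading term divides it; move 7/110y^2 to the remainder.
  leading term x: no divisor's leading term divides it; move 17/10x to the remainder.
  leading term y: no divisor's leading term divides it; move 9/11y to the remainder.
  leading term 1: no divisor's leading term divides it; move 8/11 to the remainder.
  remainder 1/11y^3 + 7/110y^2 + 17/10x + 9/11y + 8/11 ≠ 0; add g_3 = 1/11y^3 + 7/110y^2 + 17/10x + 9/11y + 8/11 to the basis.

S(f_1,g_3): lcm = xy^3. S = -187/10x^2 - 9xy + 17/10y^2 - 8x.
  leading term x^2: subtract (-17/10)·f_2 from -187/10x^2 - 9xy + 17/10y^2 - 8x → -9xy - 63/10x - 153/10
  leading term xy: subtract (-9/10)·f_1 from -9xy - 63/10x - 153/10 → 0
  remainder 0.

S(f_2,g_3): leading monomials are coprime, so the S-polynomial reduces to 0 (Buchberger's first criterion).
Every S-polynomial of the final basis reduces to 0, so we have a Gröbner basis.

G = {y^3 + 7/10y^2 + 187/10x + 9y + 8, x^2 - 1/11y^2 + 1/11x - 9/11, xy + 7/10x + 17/10}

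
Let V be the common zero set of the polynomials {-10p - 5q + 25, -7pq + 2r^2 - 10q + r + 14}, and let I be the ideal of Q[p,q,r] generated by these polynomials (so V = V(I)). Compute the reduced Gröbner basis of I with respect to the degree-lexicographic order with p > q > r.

G = {q^2 + 4/7r^2 - 55/7q + 2/7r + 4, p + 1/2q - 5/2}

f_1 = -10p - 5q + 25, LT = p.
f_2 = -7pq + 2r^2 - 10q + r + 14, LT = pq.

S(f_1,f_2): lcm = pq. S = 1/2q^2 + 2/7r^2 - 55/14q + 1/7r + 2.
  leading term q^2: no divisor's leading term divides it; move 1/2q^2 to the remainder.
  leading term r^2: no divisor's leading term divides it; move 2/7r^2 to the remainder.
  leading term q: no divisor's leading term divides it; move -55/14q to the remainder.
  leading term r: no divisor's leading term divides it; move 1/7r to the remainder.
  leading term 1: no divisor's leading term divides it; move 2 to the remainder.
  remainder 1/2q^2 + 2/7r^2 - 55/14q + 1/7r + 2 ≠ 0; add g_3 = 1/2q^2 + 2/7r^2 - 55/14q + 1/7r + 2 to the basis.

The other S-polynomials (S(f_1,g_3), S(f_2,g_3)) all reduce to 0 modulo the current basis, so we have a Gröbner basis.
Inter-reduce: drop elements whose leading term is divisible by another's, tail-reduce, and make monic.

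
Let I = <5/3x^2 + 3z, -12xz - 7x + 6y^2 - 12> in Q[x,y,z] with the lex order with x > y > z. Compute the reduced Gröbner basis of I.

G = {x^2 + 9/5z, xy^2 - 2x + 18/5z^2 + 21/10z, xz + 7/12x - 1/2y^2 + 1, y^4 - 4y^2 + 36/5z^3 + 42/5z^2 + 49/20z + 4}

f_1 = 5/3x^2 + 3z, LT = x^2.
f_2 = -12xz - 7x + 6y^2 - 12, LT = xz.

S(f_1,f_2): lcm = x^2z. S = -7/12x^2 + 1/2xy^2 - x + 9/5z^2.
  leading term x^2: subtract (-7/20)·f_1 from -7/12x^2 + 1/2xy^2 - x + 9/5z^2 → 1/2xy^2 - x + 9/5z^2 + 21/20z
  leading term xy^2: no divisor's leading term divides it; move 1/2xy^2 to the remainder.
  leading term x: no divisor's leading term divides it; move -x to the remainder.
  leading term z^2: no divisor's leading term divides it; move 9/5z^2 to the remainder.
  leading term z: no divisor's leading term divides it; move 21/20z to the remainder.
  remainder 1/2xy^2 - x + 9/5z^2 + 21/20z ≠ 0; add g_3 = 1/2xy^2 - x + 9/5z^2 + 21/20z to the basis.

S(f_2,g_3): lcm = xy^2z. S = 7/12xy^2 + 2xz - 1/2y^4 + y^2 - 18/5z^3 - 21/10z^2.
  leading term xy^2: subtract (7/6)·g_3 from 7/12xy^2 + 2xz - 1/2y^4 + y^2 - 18/5z^3 - 21/10z^2 → 2xz + 7/6x - 1/2y^4 + y^2 - 18/5z^3 - 21/5z^2 - 49/40z
  leading term xz: subtract (-1/6)·f_2 from 2xz + 7/6x - 1/2y^4 + y^2 - 18/5z^3 - 21/5z^2 - 49/40z → -1/2y^4 + 2y^2 - 18/5z^3 - 21/5z^2 - 49/40z - 2
  leading term y^4: no divisor's leading term divides it; move -1/2y^4 to the remainder.
  leading term y^2: no divisor's leading term divides it; move 2y^2 to the remainder.
  leading term z^3: no divisor's leading term divides it; move -18/5z^3 to the remainder.
  leading term z^2: no divisor's leading term divides it; move -21/5z^2 to the remainder.
  leading term z: no divisor's leading term divides it; move -49/40z to the remainder.
  leading term 1: no divisor's leading term divides it; move -2 to the remainder.
  remainder -1/2y^4 + 2y^2 - 18/5z^3 - 21/5z^2 - 49/40z - 2 ≠ 0; add g_4 = -1/2y^4 + 2y^2 - 18/5z^3 - 21/5z^2 - 49/40z - 2 to the basis.

The other S-polynomials (S(f_1,g_3), S(f_1,g_4), S(f_2,g_4), S(g_3,g_4)) all reduce to 0 modulo the current basis, so we have a Gröbner basis.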